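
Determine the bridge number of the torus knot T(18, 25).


The bridge number of T(p,q) is min(p,q).
min(18, 25) = 18

18


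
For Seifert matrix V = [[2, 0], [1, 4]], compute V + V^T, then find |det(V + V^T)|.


Step 1: Form V + V^T where V = [[2, 0], [1, 4]]
  V^T = [[2, 1], [0, 4]]
  V + V^T = [[4, 1], [1, 8]]
Step 2: det(V + V^T) = 4*8 - 1*1
  = 32 - 1 = 31
Step 3: Knot determinant = |det(V + V^T)| = |31| = 31

31


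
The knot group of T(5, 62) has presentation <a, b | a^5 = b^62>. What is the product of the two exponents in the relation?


The relation is a^5 = b^62.
Product of exponents = 5 * 62
= 310

310


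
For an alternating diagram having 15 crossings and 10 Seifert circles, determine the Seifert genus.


For alternating knots, g = (c - s + 1)/2.
= (15 - 10 + 1)/2
= 6/2 = 3

3


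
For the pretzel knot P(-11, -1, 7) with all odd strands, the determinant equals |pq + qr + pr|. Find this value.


Step 1: Compute pq + qr + pr.
pq = (-11)*(-1) = 11
qr = (-1)*7 = -7
pr = (-11)*7 = -77
pq + qr + pr = 11 + (-7) + (-77) = -73
Step 2: Take absolute value.
det(P(-11,-1,7)) = |-73| = 73

73


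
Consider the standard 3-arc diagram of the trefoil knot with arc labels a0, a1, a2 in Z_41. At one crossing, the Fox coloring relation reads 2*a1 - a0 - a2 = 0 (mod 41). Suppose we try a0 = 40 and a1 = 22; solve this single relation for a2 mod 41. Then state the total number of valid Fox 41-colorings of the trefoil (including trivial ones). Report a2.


Step 1: Apply the given crossing relation 2*a1 - a0 - a2 = 0 (mod 41).
  a2 = 2*a1 - a0 mod 41
  a2 = 2*22 - 40 mod 41
  a2 = 44 - 40 mod 41
  a2 = 4 mod 41 = 4
Step 2: The trefoil has determinant 3.
  Number of Fox p-colorings (p prime) is p^2 if p = 3, else p.
  Since 41 does not divide 3, only trivial (constant) colorings exist.
  (So the trial a0 = 40, a1 = 22 with a0 != a1 does NOT extend to a valid coloring of the whole trefoil: the other two crossing relations require 3*(a1 - a0) = 0 (mod 41), which fails.)
  Total colorings = 41
Step 3: a2 = 4, total Fox 41-colorings = 41

4


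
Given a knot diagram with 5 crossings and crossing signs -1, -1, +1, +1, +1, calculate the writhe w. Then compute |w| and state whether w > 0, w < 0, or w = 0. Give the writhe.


Step 1: Count positive crossings (+1).
Positive crossings: 3
Step 2: Count negative crossings (-1).
Negative crossings: 2
Step 3: Writhe = (positive) - (negative)
w = 3 - 2 = 1
Step 4: |w| = 1, and w is positive

1


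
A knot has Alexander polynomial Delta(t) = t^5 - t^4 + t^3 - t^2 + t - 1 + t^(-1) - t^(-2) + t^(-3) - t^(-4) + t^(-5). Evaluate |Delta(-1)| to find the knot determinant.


Step 1: The polynomial has 11 terms with alternating signs, exponents from 5 down to -5.
Step 2: Substitute t = -1. The i-th term has coefficient (-1)^i and exponent (m-i),
  so its value is (-1)^i * (-1)^(m-i) = (-1)^m = -1 for every i.
Step 3: All 11 terms equal -1, so Delta(-1) = 11 * (-1) = -11
Step 4: |Delta(-1)| = 11

11


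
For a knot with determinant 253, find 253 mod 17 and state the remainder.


Step 1: A knot is p-colorable if and only if p divides its determinant.
Step 2: Compute 253 mod 17.
253 = 14 * 17 + 15
Step 3: 253 mod 17 = 15
Step 4: The knot is 17-colorable: no

15


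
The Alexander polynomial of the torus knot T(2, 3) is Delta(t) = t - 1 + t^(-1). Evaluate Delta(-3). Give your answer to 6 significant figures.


Substituting t = -3 into Delta(t) = t - 1 + t^(-1):
Term values: (-3) + (-1) + (-0.333333)
Sum = -4.333333333
Rounded to 6 significant figures: -4.33333

-4.33333


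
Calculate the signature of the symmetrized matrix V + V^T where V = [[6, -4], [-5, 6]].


Step 1: V + V^T = [[12, -9], [-9, 12]]
Step 2: trace = 24, det = 63
Step 3: Discriminant = 24^2 - 4*63 = 324
Step 4: Eigenvalues: 21, 3
Step 5: Signature = (# positive eigenvalues) - (# negative eigenvalues) = 2

2


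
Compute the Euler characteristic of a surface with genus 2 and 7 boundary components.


chi = 2 - 2g - b
= 2 - 2*2 - 7
= 2 - 4 - 7 = -9

-9


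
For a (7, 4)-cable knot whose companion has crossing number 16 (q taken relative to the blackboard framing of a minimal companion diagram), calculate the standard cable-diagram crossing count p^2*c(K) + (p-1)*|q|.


Step 1: Each of the c(K) crossings of the companion diagram becomes p*p = p^2 crossings among the p parallel strands, and each of the |q| twists s_1 s_2 ... s_(p-1) adds (p-1) crossings.
  Crossings = p^2 * c(K) + (p-1)*|q|
Step 2: = 7^2 * 16 + (7-1)*4
Step 3: = 49*16 + 6*4
Step 4: = 784 + 24 = 808

808


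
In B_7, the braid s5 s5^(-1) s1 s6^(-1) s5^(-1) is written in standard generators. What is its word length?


The word length counts the number of generators (including inverses).
Listing each generator: s5, s5^(-1), s1, s6^(-1), s5^(-1)
There are 5 generators in this braid word.

5


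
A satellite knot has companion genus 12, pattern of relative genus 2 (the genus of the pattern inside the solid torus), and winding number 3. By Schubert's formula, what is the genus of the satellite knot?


Schubert: g(satellite) = g_rel(pattern) + |winding| * g(companion),
where g_rel(pattern) is the genus of the pattern relative to the solid torus.
= 2 + 3 * 12
= 2 + 36 = 38

38


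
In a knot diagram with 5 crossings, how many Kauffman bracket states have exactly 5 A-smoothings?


We choose which 5 of 5 crossings get A-smoothings.
C(5, 5) = 5! / (5! * 0!)
= 1

1


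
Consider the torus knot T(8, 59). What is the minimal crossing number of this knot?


For a torus knot T(p, q) with gcd(p,q)=1,
the crossing number is min(p*(q-1), q*(p-1)).
p*(q-1) = 8*58 = 464
q*(p-1) = 59*7 = 413
min(464, 413) = 413

413


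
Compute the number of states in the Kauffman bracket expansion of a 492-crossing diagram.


Each crossing contributes 2 choices (A-smoothing or B-smoothing).
Total states = 2^492 = 12786682062094304179739022253232809188346257992355721833919106906625522642205759980012773798148063113870651109873281527379754908382364816614564560896

12786682062094304179739022253232809188346257992355721833919106906625522642205759980012773798148063113870651109873281527379754908382364816614564560896


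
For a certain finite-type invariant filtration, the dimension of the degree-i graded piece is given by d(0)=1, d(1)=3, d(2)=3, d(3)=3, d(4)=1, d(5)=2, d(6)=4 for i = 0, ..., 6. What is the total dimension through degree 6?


Total dimension = d(0) + d(1) + ... + d(6)
= 1 + 3 + 3 + 3 + 1 + 2 + 4
= 17

17


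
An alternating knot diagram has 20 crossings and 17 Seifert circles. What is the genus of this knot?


For alternating knots, g = (c - s + 1)/2.
= (20 - 17 + 1)/2
= 4/2 = 2

2


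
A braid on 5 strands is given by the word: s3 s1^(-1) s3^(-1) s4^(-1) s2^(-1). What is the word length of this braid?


The word length counts the number of generators (including inverses).
Listing each generator: s3, s1^(-1), s3^(-1), s4^(-1), s2^(-1)
There are 5 generators in this braid word.

5


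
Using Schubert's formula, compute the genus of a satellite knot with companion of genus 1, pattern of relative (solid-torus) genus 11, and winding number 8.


Schubert: g(satellite) = g_rel(pattern) + |winding| * g(companion),
where g_rel(pattern) is the genus of the pattern relative to the solid torus.
= 11 + 8 * 1
= 11 + 8 = 19

19


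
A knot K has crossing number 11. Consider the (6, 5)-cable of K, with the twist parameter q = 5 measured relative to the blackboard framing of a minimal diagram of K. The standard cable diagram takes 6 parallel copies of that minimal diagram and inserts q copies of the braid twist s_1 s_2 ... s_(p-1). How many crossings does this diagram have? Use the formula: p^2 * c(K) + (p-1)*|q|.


Step 1: Each of the c(K) crossings of the companion diagram becomes p*p = p^2 crossings among the p parallel strands, and each of the |q| twists s_1 s_2 ... s_(p-1) adds (p-1) crossings.
  Crossings = p^2 * c(K) + (p-1)*|q|
Step 2: = 6^2 * 11 + (6-1)*5
Step 3: = 36*11 + 5*5
Step 4: = 396 + 25 = 421

421


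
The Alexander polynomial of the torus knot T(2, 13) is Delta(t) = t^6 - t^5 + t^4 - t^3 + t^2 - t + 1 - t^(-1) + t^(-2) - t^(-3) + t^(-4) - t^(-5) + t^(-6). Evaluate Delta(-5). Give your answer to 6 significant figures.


Substituting t = -5 into Delta(t) = t^6 - t^5 + t^4 - t^3 + t^2 - t + 1 - t^(-1) + t^(-2) - t^(-3) + t^(-4) - t^(-5) + t^(-6):
Term values: (15625) + (3125) + (625) + (125) + (25) + (5) + (1) + (0.2) + (0.04) + (0.008) + (0.0016) + (0.00032) + (6.4e-05)
Sum = 19531.24998
Rounded to 6 significant figures: 19531.2

19531.2


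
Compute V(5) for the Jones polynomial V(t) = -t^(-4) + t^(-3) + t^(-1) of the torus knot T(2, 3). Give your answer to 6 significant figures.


Substituting t = 5 into V(t) = -t^(-4) + t^(-3) + t^(-1):
  (-)t^(-4) = -0.0016
  (+)t^(-3) = 0.008
  (+)t^(-1) = 0.2
Sum = (-0.0016) + (0.008) + (0.2)
= 0.2064
Rounded to 6 significant figures: 0.2064

0.2064


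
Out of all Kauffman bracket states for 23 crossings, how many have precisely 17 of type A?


We choose which 17 of 23 crossings get A-smoothings.
C(23, 17) = 23! / (17! * 6!)
= 100947

100947


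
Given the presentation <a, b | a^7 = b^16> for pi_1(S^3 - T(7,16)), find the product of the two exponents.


The relation is a^7 = b^16.
Product of exponents = 7 * 16
= 112

112


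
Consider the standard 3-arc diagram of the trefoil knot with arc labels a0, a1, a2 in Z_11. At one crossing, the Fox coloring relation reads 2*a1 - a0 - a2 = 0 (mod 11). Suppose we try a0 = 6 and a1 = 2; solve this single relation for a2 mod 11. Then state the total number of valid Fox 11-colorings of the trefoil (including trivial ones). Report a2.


Step 1: Apply the given crossing relation 2*a1 - a0 - a2 = 0 (mod 11).
  a2 = 2*a1 - a0 mod 11
  a2 = 2*2 - 6 mod 11
  a2 = 4 - 6 mod 11
  a2 = -2 mod 11 = 9
Step 2: The trefoil has determinant 3.
  Number of Fox p-colorings (p prime) is p^2 if p = 3, else p.
  Since 11 does not divide 3, only trivial (constant) colorings exist.
  (So the trial a0 = 6, a1 = 2 with a0 != a1 does NOT extend to a valid coloring of the whole trefoil: the other two crossing relations require 3*(a1 - a0) = 0 (mod 11), which fails.)
  Total colorings = 11
Step 3: a2 = 9, total Fox 11-colorings = 11

9


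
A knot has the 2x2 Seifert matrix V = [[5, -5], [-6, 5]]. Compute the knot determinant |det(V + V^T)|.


Step 1: Form V + V^T where V = [[5, -5], [-6, 5]]
  V^T = [[5, -6], [-5, 5]]
  V + V^T = [[10, -11], [-11, 10]]
Step 2: det(V + V^T) = 10*10 - (-11)*(-11)
  = 100 - 121 = -21
Step 3: Knot determinant = |det(V + V^T)| = |-21| = 21

21


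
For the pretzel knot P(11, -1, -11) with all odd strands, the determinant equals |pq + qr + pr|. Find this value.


Step 1: Compute pq + qr + pr.
pq = 11*(-1) = -11
qr = (-1)*(-11) = 11
pr = 11*(-11) = -121
pq + qr + pr = -11 + 11 + (-121) = -121
Step 2: Take absolute value.
det(P(11,-1,-11)) = |-121| = 121

121


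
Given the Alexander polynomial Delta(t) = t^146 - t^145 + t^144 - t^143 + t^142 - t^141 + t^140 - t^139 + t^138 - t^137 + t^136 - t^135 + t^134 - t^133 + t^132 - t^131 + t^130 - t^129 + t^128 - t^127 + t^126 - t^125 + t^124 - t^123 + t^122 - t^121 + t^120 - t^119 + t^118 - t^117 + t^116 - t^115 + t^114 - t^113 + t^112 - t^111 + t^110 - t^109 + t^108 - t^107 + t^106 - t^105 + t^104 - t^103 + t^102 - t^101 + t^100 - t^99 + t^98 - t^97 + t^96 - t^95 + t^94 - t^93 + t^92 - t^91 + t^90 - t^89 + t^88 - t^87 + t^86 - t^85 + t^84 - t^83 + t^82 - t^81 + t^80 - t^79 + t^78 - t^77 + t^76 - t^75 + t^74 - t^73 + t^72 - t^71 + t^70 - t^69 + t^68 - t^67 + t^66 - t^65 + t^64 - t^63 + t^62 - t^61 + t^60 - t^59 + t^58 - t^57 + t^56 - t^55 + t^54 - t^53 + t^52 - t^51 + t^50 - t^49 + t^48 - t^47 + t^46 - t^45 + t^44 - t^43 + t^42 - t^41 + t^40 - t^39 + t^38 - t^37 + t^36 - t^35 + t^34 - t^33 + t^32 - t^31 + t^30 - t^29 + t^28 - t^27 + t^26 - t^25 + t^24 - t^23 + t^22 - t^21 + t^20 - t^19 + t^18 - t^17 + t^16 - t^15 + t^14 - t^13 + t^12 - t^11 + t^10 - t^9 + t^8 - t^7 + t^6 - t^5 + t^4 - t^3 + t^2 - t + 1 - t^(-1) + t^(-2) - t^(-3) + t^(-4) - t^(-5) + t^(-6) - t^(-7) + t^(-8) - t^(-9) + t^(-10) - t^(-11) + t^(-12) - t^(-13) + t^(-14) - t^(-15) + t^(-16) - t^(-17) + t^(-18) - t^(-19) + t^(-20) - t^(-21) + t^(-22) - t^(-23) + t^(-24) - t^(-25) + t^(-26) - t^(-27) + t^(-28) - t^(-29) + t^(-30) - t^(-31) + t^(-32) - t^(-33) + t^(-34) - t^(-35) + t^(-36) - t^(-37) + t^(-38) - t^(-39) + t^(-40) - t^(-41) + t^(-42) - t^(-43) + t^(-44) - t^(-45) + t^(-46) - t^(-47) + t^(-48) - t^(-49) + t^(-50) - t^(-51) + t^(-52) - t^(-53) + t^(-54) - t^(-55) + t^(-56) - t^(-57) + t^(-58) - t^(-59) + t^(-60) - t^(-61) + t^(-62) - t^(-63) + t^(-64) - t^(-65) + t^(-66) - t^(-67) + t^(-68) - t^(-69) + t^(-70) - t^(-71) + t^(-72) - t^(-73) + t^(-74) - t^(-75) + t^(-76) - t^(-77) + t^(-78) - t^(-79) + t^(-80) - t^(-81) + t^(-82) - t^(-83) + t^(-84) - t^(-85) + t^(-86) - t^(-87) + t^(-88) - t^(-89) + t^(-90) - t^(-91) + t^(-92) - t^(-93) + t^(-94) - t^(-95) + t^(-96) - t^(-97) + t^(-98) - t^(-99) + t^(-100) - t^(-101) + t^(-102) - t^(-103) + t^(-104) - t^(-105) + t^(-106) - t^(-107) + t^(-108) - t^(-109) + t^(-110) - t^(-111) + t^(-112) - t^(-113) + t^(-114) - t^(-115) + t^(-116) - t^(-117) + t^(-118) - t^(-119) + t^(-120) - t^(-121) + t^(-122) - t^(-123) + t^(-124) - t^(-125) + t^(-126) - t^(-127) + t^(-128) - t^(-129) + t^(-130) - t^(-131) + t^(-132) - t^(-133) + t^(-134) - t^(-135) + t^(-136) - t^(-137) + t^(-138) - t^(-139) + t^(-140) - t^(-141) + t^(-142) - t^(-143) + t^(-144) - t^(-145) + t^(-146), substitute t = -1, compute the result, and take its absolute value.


Step 1: The polynomial has 293 terms with alternating signs, exponents from 146 down to -146.
Step 2: Substitute t = -1. The i-th term has coefficient (-1)^i and exponent (m-i),
  so its value is (-1)^i * (-1)^(m-i) = (-1)^m = 1 for every i.
Step 3: All 293 terms equal 1, so Delta(-1) = 293 * (1) = 293
Step 4: |Delta(-1)| = 293

293


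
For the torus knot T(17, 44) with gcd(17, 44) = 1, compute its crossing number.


For a torus knot T(p, q) with gcd(p,q)=1,
the crossing number is min(p*(q-1), q*(p-1)).
p*(q-1) = 17*43 = 731
q*(p-1) = 44*16 = 704
min(731, 704) = 704

704


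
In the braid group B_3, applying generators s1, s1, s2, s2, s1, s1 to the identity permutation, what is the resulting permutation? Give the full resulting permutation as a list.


Starting with identity [1, 2, 3].
Apply generators in sequence:
  After s1: [2, 1, 3]
  After s1: [1, 2, 3]
  After s2: [1, 3, 2]
  After s2: [1, 2, 3]
  After s1: [2, 1, 3]
  After s1: [1, 2, 3]
Final permutation: [1, 2, 3]

[1, 2, 3]


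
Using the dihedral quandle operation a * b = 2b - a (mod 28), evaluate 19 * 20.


19 * 20 = 2*20 - 19 mod 28
= 40 - 19 mod 28
= 21 mod 28 = 21

21


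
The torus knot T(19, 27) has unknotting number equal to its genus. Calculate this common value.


For a torus knot T(p,q), both the unknotting number and genus equal (p-1)(q-1)/2.
= (19-1)(27-1)/2
= 18*26/2
= 468/2 = 234

234


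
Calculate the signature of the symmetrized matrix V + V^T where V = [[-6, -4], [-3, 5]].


Step 1: V + V^T = [[-12, -7], [-7, 10]]
Step 2: trace = -2, det = -169
Step 3: Discriminant = (-2)^2 - 4*(-169) = 680
Step 4: Eigenvalues: 12.0384, -14.0384
Step 5: Signature = (# positive eigenvalues) - (# negative eigenvalues) = 0

0


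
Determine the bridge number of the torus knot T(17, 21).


The bridge number of T(p,q) is min(p,q).
min(17, 21) = 17

17


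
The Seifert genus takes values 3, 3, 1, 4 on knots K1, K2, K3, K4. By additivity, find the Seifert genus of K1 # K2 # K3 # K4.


The Seifert genus is additive under connected sum.
Seifert genus(K1 # K2 # K3 # K4) = (3) + (3) + (1) + (4)
= 11

11


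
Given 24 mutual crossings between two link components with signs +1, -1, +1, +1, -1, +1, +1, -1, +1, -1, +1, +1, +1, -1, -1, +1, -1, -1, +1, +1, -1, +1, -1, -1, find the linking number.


Step 1: Count positive crossings: 13
Step 2: Count negative crossings: 11
Step 3: Sum of signs = 13 - 11 = 2
Step 4: Linking number = sum/2 = 2/2 = 1

1


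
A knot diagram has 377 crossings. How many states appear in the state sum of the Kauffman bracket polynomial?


Each crossing contributes 2 choices (A-smoothing or B-smoothing).
Total states = 2^377 = 307828173409331868845930000782371982852185463050511302093346042220669701339821957901673955116288403443801781174272

307828173409331868845930000782371982852185463050511302093346042220669701339821957901673955116288403443801781174272


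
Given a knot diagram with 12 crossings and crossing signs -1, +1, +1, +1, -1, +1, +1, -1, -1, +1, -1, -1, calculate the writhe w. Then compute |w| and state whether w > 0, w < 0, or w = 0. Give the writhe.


Step 1: Count positive crossings (+1).
Positive crossings: 6
Step 2: Count negative crossings (-1).
Negative crossings: 6
Step 3: Writhe = (positive) - (negative)
w = 6 - 6 = 0
Step 4: |w| = 0, and w is zero

0


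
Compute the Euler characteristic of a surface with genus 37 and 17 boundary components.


chi = 2 - 2g - b
= 2 - 2*37 - 17
= 2 - 74 - 17 = -89

-89


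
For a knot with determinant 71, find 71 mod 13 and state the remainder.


Step 1: A knot is p-colorable if and only if p divides its determinant.
Step 2: Compute 71 mod 13.
71 = 5 * 13 + 6
Step 3: 71 mod 13 = 6
Step 4: The knot is 13-colorable: no

6


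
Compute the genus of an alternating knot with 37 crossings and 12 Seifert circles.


For alternating knots, g = (c - s + 1)/2.
= (37 - 12 + 1)/2
= 26/2 = 13

13


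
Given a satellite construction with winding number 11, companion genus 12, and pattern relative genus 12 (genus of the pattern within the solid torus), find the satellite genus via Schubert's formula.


Schubert: g(satellite) = g_rel(pattern) + |winding| * g(companion),
where g_rel(pattern) is the genus of the pattern relative to the solid torus.
= 12 + 11 * 12
= 12 + 132 = 144

144


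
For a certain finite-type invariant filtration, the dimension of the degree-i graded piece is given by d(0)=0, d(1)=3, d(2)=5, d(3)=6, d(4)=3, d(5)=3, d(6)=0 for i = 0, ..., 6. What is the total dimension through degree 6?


Total dimension = d(0) + d(1) + ... + d(6)
= 0 + 3 + 5 + 6 + 3 + 3 + 0
= 20

20


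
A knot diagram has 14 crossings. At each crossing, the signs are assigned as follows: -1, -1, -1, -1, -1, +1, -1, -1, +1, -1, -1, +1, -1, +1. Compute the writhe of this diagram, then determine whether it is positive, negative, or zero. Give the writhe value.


Step 1: Count positive crossings (+1).
Positive crossings: 4
Step 2: Count negative crossings (-1).
Negative crossings: 10
Step 3: Writhe = (positive) - (negative)
w = 4 - 10 = -6
Step 4: |w| = 6, and w is negative

-6


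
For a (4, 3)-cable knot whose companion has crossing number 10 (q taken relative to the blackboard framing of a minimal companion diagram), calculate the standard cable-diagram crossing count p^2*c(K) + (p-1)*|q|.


Step 1: Each of the c(K) crossings of the companion diagram becomes p*p = p^2 crossings among the p parallel strands, and each of the |q| twists s_1 s_2 ... s_(p-1) adds (p-1) crossings.
  Crossings = p^2 * c(K) + (p-1)*|q|
Step 2: = 4^2 * 10 + (4-1)*3
Step 3: = 16*10 + 3*3
Step 4: = 160 + 9 = 169

169


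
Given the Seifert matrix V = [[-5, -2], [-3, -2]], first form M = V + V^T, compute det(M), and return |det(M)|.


Step 1: Form V + V^T where V = [[-5, -2], [-3, -2]]
  V^T = [[-5, -3], [-2, -2]]
  V + V^T = [[-10, -5], [-5, -4]]
Step 2: det(V + V^T) = (-10)*(-4) - (-5)*(-5)
  = 40 - 25 = 15
Step 3: Knot determinant = |det(V + V^T)| = |15| = 15

15


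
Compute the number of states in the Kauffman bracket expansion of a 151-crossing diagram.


Each crossing contributes 2 choices (A-smoothing or B-smoothing).
Total states = 2^151 = 2854495385411919762116571938898990272765493248

2854495385411919762116571938898990272765493248


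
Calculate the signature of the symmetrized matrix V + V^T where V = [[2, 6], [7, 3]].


Step 1: V + V^T = [[4, 13], [13, 6]]
Step 2: trace = 10, det = -145
Step 3: Discriminant = 10^2 - 4*(-145) = 680
Step 4: Eigenvalues: 18.0384, -8.0384
Step 5: Signature = (# positive eigenvalues) - (# negative eigenvalues) = 0

0


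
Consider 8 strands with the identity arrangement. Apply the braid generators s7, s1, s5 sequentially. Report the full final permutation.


Starting with identity [1, 2, 3, 4, 5, 6, 7, 8].
Apply generators in sequence:
  After s7: [1, 2, 3, 4, 5, 6, 8, 7]
  After s1: [2, 1, 3, 4, 5, 6, 8, 7]
  After s5: [2, 1, 3, 4, 6, 5, 8, 7]
Final permutation: [2, 1, 3, 4, 6, 5, 8, 7]

[2, 1, 3, 4, 6, 5, 8, 7]


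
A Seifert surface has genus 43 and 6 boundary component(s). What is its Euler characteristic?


chi = 2 - 2g - b
= 2 - 2*43 - 6
= 2 - 86 - 6 = -90

-90


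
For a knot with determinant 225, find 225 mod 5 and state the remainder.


Step 1: A knot is p-colorable if and only if p divides its determinant.
Step 2: Compute 225 mod 5.
225 = 45 * 5 + 0
Step 3: 225 mod 5 = 0
Step 4: The knot is 5-colorable: yes

0


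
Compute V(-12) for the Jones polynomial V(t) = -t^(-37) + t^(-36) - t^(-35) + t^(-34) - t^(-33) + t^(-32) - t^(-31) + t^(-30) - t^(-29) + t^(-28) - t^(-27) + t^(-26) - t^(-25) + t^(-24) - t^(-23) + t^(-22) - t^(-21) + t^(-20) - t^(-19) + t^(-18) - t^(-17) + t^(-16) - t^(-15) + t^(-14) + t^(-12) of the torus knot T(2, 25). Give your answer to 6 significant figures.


Substituting t = -12 into V(t) = -t^(-37) + t^(-36) - t^(-35) + t^(-34) - t^(-33) + t^(-32) - t^(-31) + t^(-30) - t^(-29) + t^(-28) - t^(-27) + t^(-26) - t^(-25) + t^(-24) - t^(-23) + t^(-22) - t^(-21) + t^(-20) - t^(-19) + t^(-18) - t^(-17) + t^(-16) - t^(-15) + t^(-14) + t^(-12):
  (-)t^(-37) = 1.17569e-40
  (+)t^(-36) = 1.41083e-39
  (-)t^(-35) = 1.693e-38
  (+)t^(-34) = 2.0316e-37
  (-)t^(-33) = 2.43792e-36
  (+)t^(-32) = 2.9255e-35
  (-)t^(-31) = 3.5106e-34
  (+)t^(-30) = 4.21272e-33
  (-)t^(-29) = 5.05526e-32
  (+)t^(-28) = 6.06632e-31
  (-)t^(-27) = 7.27958e-30
  (+)t^(-26) = 8.7355e-29
  (-)t^(-25) = 1.04826e-27
  (+)t^(-24) = 1.25791e-26
  (-)t^(-23) = 1.50949e-25
  (+)t^(-22) = 1.81139e-24
  (-)t^(-21) = 2.17367e-23
  (+)t^(-20) = 2.60841e-22
  (-)t^(-19) = 3.13009e-21
  (+)t^(-18) = 3.7561e-20
  (-)t^(-17) = 4.50732e-19
  (+)t^(-16) = 5.40879e-18
  (-)t^(-15) = 6.49055e-17
  (+)t^(-14) = 7.78866e-16
  (+)t^(-12) = 1.12157e-13
Sum = (1.17569e-40) + (1.41083e-39) + (1.693e-38) + (2.0316e-37) + (2.43792e-36) + (2.9255e-35) + (3.5106e-34) + (4.21272e-33) + (5.05526e-32) + (6.06632e-31) + (7.27958e-30) + (8.7355e-29) + (1.04826e-27) + (1.25791e-26) + (1.50949e-25) + (1.81139e-24) + (2.17367e-23) + (2.60841e-22) + (3.13009e-21) + (3.7561e-20) + (4.50732e-19) + (5.40879e-18) + (6.49055e-17) + (7.78866e-16) + (1.12157e-13)
= 1.130063264e-13
Rounded to 6 significant figures: 1.13006e-13

1.13006e-13


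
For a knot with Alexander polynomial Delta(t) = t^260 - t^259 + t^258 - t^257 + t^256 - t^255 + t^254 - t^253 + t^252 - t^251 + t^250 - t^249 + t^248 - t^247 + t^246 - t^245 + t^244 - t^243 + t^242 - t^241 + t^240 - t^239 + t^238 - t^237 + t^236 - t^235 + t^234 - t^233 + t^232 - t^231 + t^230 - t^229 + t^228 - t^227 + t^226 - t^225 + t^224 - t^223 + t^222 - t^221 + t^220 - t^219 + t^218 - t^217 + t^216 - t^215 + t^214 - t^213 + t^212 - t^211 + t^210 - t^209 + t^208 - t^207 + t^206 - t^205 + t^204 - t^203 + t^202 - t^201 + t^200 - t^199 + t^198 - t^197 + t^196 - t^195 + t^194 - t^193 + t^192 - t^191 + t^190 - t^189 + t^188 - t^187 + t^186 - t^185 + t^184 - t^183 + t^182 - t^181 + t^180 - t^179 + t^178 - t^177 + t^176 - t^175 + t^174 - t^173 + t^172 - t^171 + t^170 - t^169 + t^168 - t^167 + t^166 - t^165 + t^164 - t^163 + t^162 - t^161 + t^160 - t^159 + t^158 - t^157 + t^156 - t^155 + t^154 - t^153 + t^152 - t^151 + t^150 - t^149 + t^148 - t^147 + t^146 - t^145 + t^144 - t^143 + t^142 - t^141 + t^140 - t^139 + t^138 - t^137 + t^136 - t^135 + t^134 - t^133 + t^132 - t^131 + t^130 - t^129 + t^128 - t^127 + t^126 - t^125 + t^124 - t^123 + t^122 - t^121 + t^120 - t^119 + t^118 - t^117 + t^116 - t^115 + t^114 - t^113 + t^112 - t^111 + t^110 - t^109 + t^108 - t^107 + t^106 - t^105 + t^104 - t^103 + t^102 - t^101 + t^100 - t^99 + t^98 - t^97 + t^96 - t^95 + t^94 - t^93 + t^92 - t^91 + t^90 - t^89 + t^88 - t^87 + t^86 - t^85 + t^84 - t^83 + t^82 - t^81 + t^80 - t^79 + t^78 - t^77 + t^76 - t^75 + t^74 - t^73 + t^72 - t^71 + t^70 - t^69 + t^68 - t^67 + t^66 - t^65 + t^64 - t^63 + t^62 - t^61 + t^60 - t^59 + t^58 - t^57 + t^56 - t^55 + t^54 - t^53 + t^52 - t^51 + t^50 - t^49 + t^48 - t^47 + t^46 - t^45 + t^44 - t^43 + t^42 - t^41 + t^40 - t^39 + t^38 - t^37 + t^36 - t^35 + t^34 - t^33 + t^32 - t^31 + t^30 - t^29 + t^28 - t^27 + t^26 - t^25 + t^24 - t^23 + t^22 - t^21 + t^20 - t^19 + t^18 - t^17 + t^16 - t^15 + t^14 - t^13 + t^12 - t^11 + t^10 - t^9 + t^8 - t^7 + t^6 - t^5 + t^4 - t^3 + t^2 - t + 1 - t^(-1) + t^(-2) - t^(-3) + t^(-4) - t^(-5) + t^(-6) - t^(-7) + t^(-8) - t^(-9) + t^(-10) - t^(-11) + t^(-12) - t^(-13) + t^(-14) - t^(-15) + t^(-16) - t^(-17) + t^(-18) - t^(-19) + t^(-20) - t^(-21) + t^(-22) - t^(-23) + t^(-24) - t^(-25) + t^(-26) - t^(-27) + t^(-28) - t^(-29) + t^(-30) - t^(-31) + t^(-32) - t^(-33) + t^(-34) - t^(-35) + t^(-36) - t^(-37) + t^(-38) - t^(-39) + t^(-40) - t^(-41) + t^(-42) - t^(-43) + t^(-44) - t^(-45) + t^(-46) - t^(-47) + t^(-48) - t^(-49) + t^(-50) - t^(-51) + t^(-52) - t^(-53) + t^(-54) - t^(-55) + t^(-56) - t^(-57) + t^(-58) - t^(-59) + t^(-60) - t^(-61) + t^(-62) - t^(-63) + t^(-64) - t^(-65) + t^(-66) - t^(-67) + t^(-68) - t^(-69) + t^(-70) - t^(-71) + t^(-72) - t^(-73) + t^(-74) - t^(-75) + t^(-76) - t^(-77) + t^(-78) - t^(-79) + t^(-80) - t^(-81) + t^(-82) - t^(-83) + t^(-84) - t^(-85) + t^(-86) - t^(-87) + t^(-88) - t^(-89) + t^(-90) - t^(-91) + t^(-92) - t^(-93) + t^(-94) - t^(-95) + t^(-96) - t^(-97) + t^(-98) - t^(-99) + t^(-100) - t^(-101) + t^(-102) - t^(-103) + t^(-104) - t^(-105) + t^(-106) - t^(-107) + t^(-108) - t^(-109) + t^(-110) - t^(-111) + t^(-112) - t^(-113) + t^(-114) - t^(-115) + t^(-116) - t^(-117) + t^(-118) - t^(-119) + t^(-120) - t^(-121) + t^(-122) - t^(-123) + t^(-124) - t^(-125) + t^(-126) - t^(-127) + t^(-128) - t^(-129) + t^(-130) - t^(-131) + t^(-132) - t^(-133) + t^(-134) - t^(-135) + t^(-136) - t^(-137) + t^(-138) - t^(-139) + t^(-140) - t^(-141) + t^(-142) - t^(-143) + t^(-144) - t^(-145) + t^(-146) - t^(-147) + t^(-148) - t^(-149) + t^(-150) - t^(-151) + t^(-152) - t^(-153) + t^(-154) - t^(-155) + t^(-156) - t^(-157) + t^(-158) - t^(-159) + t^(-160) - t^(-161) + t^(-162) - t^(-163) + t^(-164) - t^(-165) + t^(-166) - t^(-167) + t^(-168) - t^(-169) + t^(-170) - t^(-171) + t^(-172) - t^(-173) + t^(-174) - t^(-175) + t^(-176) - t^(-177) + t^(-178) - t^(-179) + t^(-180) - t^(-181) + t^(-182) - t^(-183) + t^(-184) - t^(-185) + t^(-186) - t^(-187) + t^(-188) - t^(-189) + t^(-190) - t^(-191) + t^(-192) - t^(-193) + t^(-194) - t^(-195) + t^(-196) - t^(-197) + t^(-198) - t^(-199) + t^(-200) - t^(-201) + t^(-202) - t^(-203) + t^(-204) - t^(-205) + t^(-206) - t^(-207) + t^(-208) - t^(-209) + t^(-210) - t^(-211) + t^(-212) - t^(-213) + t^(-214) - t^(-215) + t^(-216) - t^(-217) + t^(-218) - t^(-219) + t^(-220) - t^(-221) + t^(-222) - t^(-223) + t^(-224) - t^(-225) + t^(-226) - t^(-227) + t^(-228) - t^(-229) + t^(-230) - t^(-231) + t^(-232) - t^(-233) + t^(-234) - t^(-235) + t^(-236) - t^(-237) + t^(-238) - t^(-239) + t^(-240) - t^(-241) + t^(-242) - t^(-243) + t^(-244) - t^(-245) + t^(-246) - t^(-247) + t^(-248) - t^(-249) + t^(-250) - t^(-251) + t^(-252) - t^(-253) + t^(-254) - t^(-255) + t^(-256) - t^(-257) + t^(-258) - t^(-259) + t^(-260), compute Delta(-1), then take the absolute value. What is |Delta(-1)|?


Step 1: The polynomial has 521 terms with alternating signs, exponents from 260 down to -260.
Step 2: Substitute t = -1. The i-th term has coefficient (-1)^i and exponent (m-i),
  so its value is (-1)^i * (-1)^(m-i) = (-1)^m = 1 for every i.
Step 3: All 521 terms equal 1, so Delta(-1) = 521 * (1) = 521
Step 4: |Delta(-1)| = 521

521


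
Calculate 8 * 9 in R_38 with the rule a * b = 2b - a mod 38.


8 * 9 = 2*9 - 8 mod 38
= 18 - 8 mod 38
= 10 mod 38 = 10

10


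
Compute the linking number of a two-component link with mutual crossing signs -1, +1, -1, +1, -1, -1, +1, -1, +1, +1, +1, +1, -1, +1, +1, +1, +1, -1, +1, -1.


Step 1: Count positive crossings: 12
Step 2: Count negative crossings: 8
Step 3: Sum of signs = 12 - 8 = 4
Step 4: Linking number = sum/2 = 4/2 = 2

2


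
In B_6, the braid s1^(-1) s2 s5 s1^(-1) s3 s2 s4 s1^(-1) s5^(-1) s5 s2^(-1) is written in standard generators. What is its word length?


The word length counts the number of generators (including inverses).
Listing each generator: s1^(-1), s2, s5, s1^(-1), s3, s2, s4, s1^(-1), s5^(-1), s5, s2^(-1)
There are 11 generators in this braid word.

11


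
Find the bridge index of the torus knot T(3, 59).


The bridge number of T(p,q) is min(p,q).
min(3, 59) = 3

3


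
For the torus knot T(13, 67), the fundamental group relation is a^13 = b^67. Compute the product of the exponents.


The relation is a^13 = b^67.
Product of exponents = 13 * 67
= 871

871


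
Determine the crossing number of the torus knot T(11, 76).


For a torus knot T(p, q) with gcd(p,q)=1,
the crossing number is min(p*(q-1), q*(p-1)).
p*(q-1) = 11*75 = 825
q*(p-1) = 76*10 = 760
min(825, 760) = 760

760


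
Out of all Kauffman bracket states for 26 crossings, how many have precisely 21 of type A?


We choose which 21 of 26 crossings get A-smoothings.
C(26, 21) = 26! / (21! * 5!)
= 65780

65780


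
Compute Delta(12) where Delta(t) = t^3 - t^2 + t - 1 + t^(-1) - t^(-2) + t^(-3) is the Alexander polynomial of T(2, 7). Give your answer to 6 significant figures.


Substituting t = 12 into Delta(t) = t^3 - t^2 + t - 1 + t^(-1) - t^(-2) + t^(-3):
Term values: (1728) + (-144) + (12) + (-1) + (0.0833333) + (-0.00694444) + (0.000578704)
Sum = 1595.076968
Rounded to 6 significant figures: 1595.08

1595.08


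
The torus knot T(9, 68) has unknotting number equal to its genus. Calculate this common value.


For a torus knot T(p,q), both the unknotting number and genus equal (p-1)(q-1)/2.
= (9-1)(68-1)/2
= 8*67/2
= 536/2 = 268

268


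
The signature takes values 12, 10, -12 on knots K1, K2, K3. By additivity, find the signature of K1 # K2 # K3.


The signature is additive under connected sum.
signature(K1 # K2 # K3) = (12) + (10) + (-12)
= 10

10


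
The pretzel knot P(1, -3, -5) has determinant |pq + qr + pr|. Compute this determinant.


Step 1: Compute pq + qr + pr.
pq = 1*(-3) = -3
qr = (-3)*(-5) = 15
pr = 1*(-5) = -5
pq + qr + pr = -3 + 15 + (-5) = 7
Step 2: Take absolute value.
det(P(1,-3,-5)) = |7| = 7

7


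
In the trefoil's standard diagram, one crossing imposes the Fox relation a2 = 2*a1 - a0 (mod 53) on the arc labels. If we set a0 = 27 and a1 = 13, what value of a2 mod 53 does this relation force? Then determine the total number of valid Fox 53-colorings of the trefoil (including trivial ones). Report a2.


Step 1: Apply the given crossing relation 2*a1 - a0 - a2 = 0 (mod 53).
  a2 = 2*a1 - a0 mod 53
  a2 = 2*13 - 27 mod 53
  a2 = 26 - 27 mod 53
  a2 = -1 mod 53 = 52
Step 2: The trefoil has determinant 3.
  Number of Fox p-colorings (p prime) is p^2 if p = 3, else p.
  Since 53 does not divide 3, only trivial (constant) colorings exist.
  (So the trial a0 = 27, a1 = 13 with a0 != a1 does NOT extend to a valid coloring of the whole trefoil: the other two crossing relations require 3*(a1 - a0) = 0 (mod 53), which fails.)
  Total colorings = 53
Step 3: a2 = 52, total Fox 53-colorings = 53

52


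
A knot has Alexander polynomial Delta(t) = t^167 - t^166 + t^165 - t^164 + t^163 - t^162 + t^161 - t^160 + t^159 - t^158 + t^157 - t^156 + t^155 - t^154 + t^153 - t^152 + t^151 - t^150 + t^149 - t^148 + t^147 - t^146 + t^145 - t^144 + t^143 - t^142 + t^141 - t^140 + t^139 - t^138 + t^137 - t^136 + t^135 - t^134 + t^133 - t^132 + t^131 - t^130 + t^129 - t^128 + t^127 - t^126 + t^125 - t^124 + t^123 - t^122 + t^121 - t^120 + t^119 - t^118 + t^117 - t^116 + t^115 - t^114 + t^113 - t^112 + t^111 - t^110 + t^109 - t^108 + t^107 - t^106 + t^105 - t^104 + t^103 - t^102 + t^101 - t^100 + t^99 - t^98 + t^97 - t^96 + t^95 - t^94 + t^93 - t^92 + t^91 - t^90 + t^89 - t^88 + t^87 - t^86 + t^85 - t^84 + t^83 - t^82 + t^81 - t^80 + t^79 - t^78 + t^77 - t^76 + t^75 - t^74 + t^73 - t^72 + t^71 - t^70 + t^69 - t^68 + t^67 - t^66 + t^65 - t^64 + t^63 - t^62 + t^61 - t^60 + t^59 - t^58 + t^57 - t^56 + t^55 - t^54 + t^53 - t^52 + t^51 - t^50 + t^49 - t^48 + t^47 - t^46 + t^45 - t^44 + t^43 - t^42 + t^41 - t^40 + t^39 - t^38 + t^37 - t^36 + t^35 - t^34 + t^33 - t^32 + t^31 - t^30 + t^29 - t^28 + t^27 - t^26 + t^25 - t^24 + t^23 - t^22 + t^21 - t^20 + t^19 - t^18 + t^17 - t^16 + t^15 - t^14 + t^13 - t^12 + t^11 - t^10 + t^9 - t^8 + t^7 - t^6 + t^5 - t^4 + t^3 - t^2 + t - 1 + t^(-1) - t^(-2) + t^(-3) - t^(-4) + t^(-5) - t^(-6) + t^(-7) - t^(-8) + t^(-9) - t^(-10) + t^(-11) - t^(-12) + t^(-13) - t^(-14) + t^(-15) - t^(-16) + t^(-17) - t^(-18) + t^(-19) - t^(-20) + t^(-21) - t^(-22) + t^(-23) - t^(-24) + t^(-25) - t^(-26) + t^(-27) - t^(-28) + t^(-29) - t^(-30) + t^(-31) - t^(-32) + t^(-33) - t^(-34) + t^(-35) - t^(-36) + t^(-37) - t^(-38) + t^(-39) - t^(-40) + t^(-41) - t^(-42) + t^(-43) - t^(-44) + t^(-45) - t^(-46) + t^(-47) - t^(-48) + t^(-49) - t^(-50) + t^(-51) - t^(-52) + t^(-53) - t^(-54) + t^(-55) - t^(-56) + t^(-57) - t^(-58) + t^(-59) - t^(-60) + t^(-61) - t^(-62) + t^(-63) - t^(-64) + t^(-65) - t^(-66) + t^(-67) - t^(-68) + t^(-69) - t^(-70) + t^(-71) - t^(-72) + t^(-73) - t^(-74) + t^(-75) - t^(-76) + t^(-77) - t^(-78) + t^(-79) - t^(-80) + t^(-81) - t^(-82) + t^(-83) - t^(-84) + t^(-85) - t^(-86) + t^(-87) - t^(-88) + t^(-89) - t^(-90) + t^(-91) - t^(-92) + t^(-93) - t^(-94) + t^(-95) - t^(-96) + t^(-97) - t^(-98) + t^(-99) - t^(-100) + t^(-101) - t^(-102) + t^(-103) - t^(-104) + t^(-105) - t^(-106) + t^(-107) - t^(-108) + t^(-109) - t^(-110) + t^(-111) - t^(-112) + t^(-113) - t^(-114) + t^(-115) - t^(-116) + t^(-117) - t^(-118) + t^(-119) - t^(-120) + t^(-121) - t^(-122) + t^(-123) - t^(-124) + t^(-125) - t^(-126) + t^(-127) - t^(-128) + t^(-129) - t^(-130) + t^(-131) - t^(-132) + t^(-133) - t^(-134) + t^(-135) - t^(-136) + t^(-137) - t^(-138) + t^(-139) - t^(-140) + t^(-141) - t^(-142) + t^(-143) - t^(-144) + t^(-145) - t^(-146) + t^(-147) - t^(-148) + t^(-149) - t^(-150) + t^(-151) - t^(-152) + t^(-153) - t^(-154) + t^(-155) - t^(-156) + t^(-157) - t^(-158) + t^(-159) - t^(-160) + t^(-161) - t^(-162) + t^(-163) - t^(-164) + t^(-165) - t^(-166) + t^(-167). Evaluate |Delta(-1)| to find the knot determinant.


Step 1: The polynomial has 335 terms with alternating signs, exponents from 167 down to -167.
Step 2: Substitute t = -1. The i-th term has coefficient (-1)^i and exponent (m-i),
  so its value is (-1)^i * (-1)^(m-i) = (-1)^m = -1 for every i.
Step 3: All 335 terms equal -1, so Delta(-1) = 335 * (-1) = -335
Step 4: |Delta(-1)| = 335

335


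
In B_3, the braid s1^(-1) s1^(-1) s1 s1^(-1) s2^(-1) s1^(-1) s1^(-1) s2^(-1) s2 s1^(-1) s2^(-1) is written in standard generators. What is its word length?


The word length counts the number of generators (including inverses).
Listing each generator: s1^(-1), s1^(-1), s1, s1^(-1), s2^(-1), s1^(-1), s1^(-1), s2^(-1), s2, s1^(-1), s2^(-1)
There are 11 generators in this braid word.

11


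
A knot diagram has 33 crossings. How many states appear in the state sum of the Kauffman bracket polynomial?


Each crossing contributes 2 choices (A-smoothing or B-smoothing).
Total states = 2^33 = 8589934592

8589934592


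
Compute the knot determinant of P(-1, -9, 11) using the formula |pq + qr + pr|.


Step 1: Compute pq + qr + pr.
pq = (-1)*(-9) = 9
qr = (-9)*11 = -99
pr = (-1)*11 = -11
pq + qr + pr = 9 + (-99) + (-11) = -101
Step 2: Take absolute value.
det(P(-1,-9,11)) = |-101| = 101

101


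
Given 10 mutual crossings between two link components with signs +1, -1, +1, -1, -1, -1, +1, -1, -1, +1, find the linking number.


Step 1: Count positive crossings: 4
Step 2: Count negative crossings: 6
Step 3: Sum of signs = 4 - 6 = -2
Step 4: Linking number = sum/2 = -2/2 = -1

-1


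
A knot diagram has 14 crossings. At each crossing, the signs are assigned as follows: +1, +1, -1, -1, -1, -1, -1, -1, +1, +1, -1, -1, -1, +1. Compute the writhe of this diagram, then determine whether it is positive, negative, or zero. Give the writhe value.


Step 1: Count positive crossings (+1).
Positive crossings: 5
Step 2: Count negative crossings (-1).
Negative crossings: 9
Step 3: Writhe = (positive) - (negative)
w = 5 - 9 = -4
Step 4: |w| = 4, and w is negative

-4


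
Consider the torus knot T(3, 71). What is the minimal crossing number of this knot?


For a torus knot T(p, q) with gcd(p,q)=1,
the crossing number is min(p*(q-1), q*(p-1)).
p*(q-1) = 3*70 = 210
q*(p-1) = 71*2 = 142
min(210, 142) = 142

142


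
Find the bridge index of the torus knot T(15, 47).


The bridge number of T(p,q) is min(p,q).
min(15, 47) = 15

15


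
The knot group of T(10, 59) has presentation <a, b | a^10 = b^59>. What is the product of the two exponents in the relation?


The relation is a^10 = b^59.
Product of exponents = 10 * 59
= 590

590


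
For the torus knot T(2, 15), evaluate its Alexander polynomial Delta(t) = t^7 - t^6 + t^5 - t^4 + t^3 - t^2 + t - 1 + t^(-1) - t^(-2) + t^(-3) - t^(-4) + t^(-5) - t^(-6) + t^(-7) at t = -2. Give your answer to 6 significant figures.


Substituting t = -2 into Delta(t) = t^7 - t^6 + t^5 - t^4 + t^3 - t^2 + t - 1 + t^(-1) - t^(-2) + t^(-3) - t^(-4) + t^(-5) - t^(-6) + t^(-7):
Term values: (-128) + (-64) + (-32) + (-16) + (-8) + (-4) + (-2) + (-1) + (-0.5) + (-0.25) + (-0.125) + (-0.0625) + (-0.03125) + (-0.015625) + (-0.0078125)
Sum = -255.9921875
Rounded to 6 significant figures: -255.992

-255.992


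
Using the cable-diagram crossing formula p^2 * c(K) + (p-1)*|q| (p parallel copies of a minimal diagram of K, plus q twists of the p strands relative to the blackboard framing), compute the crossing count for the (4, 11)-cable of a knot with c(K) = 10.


Step 1: Each of the c(K) crossings of the companion diagram becomes p*p = p^2 crossings among the p parallel strands, and each of the |q| twists s_1 s_2 ... s_(p-1) adds (p-1) crossings.
  Crossings = p^2 * c(K) + (p-1)*|q|
Step 2: = 4^2 * 10 + (4-1)*11
Step 3: = 16*10 + 3*11
Step 4: = 160 + 33 = 193

193


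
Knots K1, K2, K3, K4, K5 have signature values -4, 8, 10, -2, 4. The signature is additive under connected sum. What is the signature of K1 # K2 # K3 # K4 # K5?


The signature is additive under connected sum.
signature(K1 # K2 # K3 # K4 # K5) = (-4) + (8) + (10) + (-2) + (4)
= 16

16


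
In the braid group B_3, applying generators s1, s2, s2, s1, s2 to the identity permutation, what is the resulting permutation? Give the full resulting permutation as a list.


Starting with identity [1, 2, 3].
Apply generators in sequence:
  After s1: [2, 1, 3]
  After s2: [2, 3, 1]
  After s2: [2, 1, 3]
  After s1: [1, 2, 3]
  After s2: [1, 3, 2]
Final permutation: [1, 3, 2]

[1, 3, 2]


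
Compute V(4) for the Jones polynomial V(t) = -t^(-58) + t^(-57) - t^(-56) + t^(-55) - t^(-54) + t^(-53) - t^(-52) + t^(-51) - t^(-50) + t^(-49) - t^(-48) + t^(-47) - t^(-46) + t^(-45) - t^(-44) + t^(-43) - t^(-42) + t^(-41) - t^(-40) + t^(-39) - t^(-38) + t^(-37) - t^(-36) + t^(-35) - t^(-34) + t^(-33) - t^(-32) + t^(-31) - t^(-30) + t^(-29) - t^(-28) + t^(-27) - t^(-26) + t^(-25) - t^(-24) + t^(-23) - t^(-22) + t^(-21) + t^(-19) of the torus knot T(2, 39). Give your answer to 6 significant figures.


Substituting t = 4 into V(t) = -t^(-58) + t^(-57) - t^(-56) + t^(-55) - t^(-54) + t^(-53) - t^(-52) + t^(-51) - t^(-50) + t^(-49) - t^(-48) + t^(-47) - t^(-46) + t^(-45) - t^(-44) + t^(-43) - t^(-42) + t^(-41) - t^(-40) + t^(-39) - t^(-38) + t^(-37) - t^(-36) + t^(-35) - t^(-34) + t^(-33) - t^(-32) + t^(-31) - t^(-30) + t^(-29) - t^(-28) + t^(-27) - t^(-26) + t^(-25) - t^(-24) + t^(-23) - t^(-22) + t^(-21) + t^(-19):
  (-)t^(-58) = -1.20371e-35
  (+)t^(-57) = 4.81482e-35
  (-)t^(-56) = -1.92593e-34
  (+)t^(-55) = 7.70372e-34
  (-)t^(-54) = -3.08149e-33
  (+)t^(-53) = 1.2326e-32
  (-)t^(-52) = -4.93038e-32
  (+)t^(-51) = 1.97215e-31
  (-)t^(-50) = -7.88861e-31
  (+)t^(-49) = 3.15544e-30
  (-)t^(-48) = -1.26218e-29
  (+)t^(-47) = 5.04871e-29
  (-)t^(-46) = -2.01948e-28
  (+)t^(-45) = 8.07794e-28
  (-)t^(-44) = -3.23117e-27
  (+)t^(-43) = 1.29247e-26
  (-)t^(-42) = -5.16988e-26
  (+)t^(-41) = 2.06795e-25
  (-)t^(-40) = -8.27181e-25
  (+)t^(-39) = 3.30872e-24
  (-)t^(-38) = -1.32349e-23
  (+)t^(-37) = 5.29396e-23
  (-)t^(-36) = -2.11758e-22
  (+)t^(-35) = 8.47033e-22
  (-)t^(-34) = -3.38813e-21
  (+)t^(-33) = 1.35525e-20
  (-)t^(-32) = -5.42101e-20
  (+)t^(-31) = 2.1684e-19
  (-)t^(-30) = -8.67362e-19
  (+)t^(-29) = 3.46945e-18
  (-)t^(-28) = -1.38778e-17
  (+)t^(-27) = 5.55112e-17
  (-)t^(-26) = -2.22045e-16
  (+)t^(-25) = 8.88178e-16
  (-)t^(-24) = -3.55271e-15
  (+)t^(-23) = 1.42109e-14
  (-)t^(-22) = -5.68434e-14
  (+)t^(-21) = 2.27374e-13
  (+)t^(-19) = 3.63798e-12
Sum = (-1.20371e-35) + (4.81482e-35) + (-1.92593e-34) + (7.70372e-34) + (-3.08149e-33) + (1.2326e-32) + (-4.93038e-32) + (1.97215e-31) + (-7.88861e-31) + (3.15544e-30) + (-1.26218e-29) + (5.04871e-29) + (-2.01948e-28) + (8.07794e-28) + (-3.23117e-27) + (1.29247e-26) + (-5.16988e-26) + (2.06795e-25) + (-8.27181e-25) + (3.30872e-24) + (-1.32349e-23) + (5.29396e-23) + (-2.11758e-22) + (8.47033e-22) + (-3.38813e-21) + (1.35525e-20) + (-5.42101e-20) + (2.1684e-19) + (-8.67362e-19) + (3.46945e-18) + (-1.38778e-17) + (5.55112e-17) + (-2.22045e-16) + (8.88178e-16) + (-3.55271e-15) + (1.42109e-14) + (-5.68434e-14) + (2.27374e-13) + (3.63798e-12)
= 3.819877747e-12
Rounded to 6 significant figures: 3.81988e-12

3.81988e-12
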